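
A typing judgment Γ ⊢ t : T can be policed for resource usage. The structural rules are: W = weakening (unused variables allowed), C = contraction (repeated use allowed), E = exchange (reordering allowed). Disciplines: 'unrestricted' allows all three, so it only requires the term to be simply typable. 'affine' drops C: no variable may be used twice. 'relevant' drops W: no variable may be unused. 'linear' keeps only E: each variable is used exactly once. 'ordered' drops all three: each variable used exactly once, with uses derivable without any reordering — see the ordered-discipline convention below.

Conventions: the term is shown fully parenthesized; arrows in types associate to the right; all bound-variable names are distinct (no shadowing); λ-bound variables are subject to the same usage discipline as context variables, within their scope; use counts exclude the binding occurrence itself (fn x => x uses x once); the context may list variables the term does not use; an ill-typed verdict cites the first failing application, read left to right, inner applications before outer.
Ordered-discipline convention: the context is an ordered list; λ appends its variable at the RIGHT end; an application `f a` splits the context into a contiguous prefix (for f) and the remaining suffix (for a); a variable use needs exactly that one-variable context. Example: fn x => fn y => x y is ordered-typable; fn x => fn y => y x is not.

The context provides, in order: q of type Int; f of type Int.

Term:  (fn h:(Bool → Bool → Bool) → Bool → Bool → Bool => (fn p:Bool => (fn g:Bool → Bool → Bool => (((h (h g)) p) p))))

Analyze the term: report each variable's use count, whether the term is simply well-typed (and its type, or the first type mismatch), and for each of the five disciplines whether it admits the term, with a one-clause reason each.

variable uses: q=0; f=0; h [bound]=2; p [bound]=2; g [bound]=1
order of uses: h, h, g, p, p
typing: well-typed at ((Bool → Bool → Bool) → Bool → Bool → Bool) → Bool → (Bool → Bool → Bool) → Bool
ordered: ✗ — repeated use of h ×2, p ×2; q, f never used (weakening)
linear: ✗ — repeated use of h ×2, p ×2; q, f never used (weakening)
affine: ✗ — repeated use of h ×2, p ×2
relevant: ✗ — q, f never used (weakening)
unrestricted: ✓ — type-checks (((Bool → Bool → Bool) → Bool → Bool → Bool) → Bool → (Bool → Bool → Bool) → Bool) and nothing is barred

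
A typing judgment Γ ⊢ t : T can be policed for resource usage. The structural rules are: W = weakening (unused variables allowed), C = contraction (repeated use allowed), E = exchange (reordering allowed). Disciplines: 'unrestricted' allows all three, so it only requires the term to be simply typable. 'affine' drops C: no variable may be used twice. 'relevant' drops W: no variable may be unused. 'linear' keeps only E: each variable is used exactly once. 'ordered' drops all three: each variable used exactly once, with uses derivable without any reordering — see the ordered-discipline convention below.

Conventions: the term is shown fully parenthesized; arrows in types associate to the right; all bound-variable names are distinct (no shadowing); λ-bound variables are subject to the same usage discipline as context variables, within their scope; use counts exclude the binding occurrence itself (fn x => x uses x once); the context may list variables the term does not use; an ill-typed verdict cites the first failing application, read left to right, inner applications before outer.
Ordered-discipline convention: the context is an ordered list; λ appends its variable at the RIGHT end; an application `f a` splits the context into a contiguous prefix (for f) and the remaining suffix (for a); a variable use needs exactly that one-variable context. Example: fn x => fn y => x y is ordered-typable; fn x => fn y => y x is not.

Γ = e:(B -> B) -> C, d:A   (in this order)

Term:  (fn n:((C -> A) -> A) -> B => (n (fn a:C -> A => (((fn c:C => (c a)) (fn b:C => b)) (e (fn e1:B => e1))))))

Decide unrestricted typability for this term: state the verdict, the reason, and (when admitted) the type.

no — the type mismatch rejects it
variable uses: e ×1, d ×0, n [bound] ×1, a [bound] ×1, c [bound] ×1, b [bound] ×1, e1 [bound] ×1
use order (left to right): n, c, a, b, e, e1
typing: ill-typed: non-function type C applied to an argument
across the five disciplines: ordered ✗; linear ✗; affine ✗; relevant ✗; unrestricted ✗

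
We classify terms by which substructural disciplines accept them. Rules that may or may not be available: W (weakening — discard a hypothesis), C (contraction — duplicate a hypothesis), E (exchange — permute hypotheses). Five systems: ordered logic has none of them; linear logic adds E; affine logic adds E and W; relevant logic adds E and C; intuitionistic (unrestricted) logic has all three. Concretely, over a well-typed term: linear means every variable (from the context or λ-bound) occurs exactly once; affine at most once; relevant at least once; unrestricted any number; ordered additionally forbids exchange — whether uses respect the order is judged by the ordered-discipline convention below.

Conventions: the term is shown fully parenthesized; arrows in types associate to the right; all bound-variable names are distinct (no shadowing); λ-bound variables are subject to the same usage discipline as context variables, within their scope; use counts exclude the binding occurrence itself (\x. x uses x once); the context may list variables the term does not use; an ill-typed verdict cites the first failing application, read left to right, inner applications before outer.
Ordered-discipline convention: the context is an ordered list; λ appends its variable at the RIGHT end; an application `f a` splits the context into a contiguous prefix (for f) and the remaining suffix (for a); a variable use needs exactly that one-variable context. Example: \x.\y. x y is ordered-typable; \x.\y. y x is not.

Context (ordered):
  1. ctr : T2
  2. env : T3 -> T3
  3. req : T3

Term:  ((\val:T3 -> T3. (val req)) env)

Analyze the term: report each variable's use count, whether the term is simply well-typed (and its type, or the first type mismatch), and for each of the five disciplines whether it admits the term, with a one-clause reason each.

usage: ctr ×0; env ×1; req ×1; val [bound] ×1
use order (left to right): val, req, env
typing: well-typed — term : T3
ordered: ✗ — unused: ctr — weakening required
linear: ✗ — unused: ctr — weakening required
affine: ✓ — none of ctr, env, req, val used more than once
relevant: ✗ — unused: ctr — weakening required
unrestricted: ✓ — simply typable at T3; W, C, E all held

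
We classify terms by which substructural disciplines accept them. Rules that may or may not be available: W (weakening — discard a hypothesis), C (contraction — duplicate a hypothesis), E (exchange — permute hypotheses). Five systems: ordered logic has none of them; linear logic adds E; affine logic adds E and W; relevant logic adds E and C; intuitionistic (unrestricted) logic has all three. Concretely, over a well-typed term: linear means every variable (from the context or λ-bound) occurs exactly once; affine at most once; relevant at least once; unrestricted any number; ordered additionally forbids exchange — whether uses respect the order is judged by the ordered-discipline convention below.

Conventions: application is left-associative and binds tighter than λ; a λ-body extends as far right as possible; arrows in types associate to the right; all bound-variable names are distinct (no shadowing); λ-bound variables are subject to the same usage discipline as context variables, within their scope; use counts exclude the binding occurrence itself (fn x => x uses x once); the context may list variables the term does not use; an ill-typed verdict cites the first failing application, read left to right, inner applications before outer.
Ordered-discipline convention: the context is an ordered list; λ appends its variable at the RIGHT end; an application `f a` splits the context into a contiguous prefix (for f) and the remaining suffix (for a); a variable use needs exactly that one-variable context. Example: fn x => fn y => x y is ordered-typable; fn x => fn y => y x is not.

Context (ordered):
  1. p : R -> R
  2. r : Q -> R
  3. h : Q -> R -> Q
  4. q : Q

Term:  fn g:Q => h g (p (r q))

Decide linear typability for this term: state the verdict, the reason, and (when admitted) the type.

yes — each of p, r, h, q, g used exactly once; term : Q -> Q
counts: p: 1×, r: 1×, h: 1×, q: 1×, g (λ-bound): 1×
order of uses: h, g, p, r, q
typing: well-typed — term : Q -> Q
all disciplines: ordered ✗ · linear ✓ · affine ✓ · relevant ✓ · unrestricted ✓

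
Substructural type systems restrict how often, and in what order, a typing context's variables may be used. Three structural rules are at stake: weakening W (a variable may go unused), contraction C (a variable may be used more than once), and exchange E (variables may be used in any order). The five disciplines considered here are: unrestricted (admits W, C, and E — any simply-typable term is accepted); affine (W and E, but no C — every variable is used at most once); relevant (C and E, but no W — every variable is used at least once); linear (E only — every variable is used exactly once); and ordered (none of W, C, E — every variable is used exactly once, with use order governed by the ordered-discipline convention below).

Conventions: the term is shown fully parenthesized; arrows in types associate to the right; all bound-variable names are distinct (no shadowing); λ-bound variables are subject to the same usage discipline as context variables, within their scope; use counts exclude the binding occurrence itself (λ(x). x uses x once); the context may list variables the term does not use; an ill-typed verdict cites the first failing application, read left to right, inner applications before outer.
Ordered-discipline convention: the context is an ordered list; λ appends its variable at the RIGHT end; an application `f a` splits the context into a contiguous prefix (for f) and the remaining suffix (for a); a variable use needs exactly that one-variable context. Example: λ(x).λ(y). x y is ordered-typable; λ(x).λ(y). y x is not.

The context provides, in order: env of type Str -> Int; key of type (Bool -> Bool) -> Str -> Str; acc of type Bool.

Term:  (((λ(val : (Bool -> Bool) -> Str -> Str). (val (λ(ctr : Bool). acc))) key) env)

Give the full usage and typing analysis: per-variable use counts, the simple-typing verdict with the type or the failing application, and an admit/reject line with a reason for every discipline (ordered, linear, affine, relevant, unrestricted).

counts: env ×1, key ×1, acc ×1, val (λ-bound) ×1, ctr (λ-bound) ×0
left-to-right use order: val, acc, key, env
typing: ill-typed: argument of type Str -> Int where Str is required
ordered ✗ (not simply typable)
linear ✗ (fails simple typing)
affine ✗ (a type mismatch blocks all five)
relevant ✗ (the type mismatch rejects it)
unrestricted ✗ (not simply typable)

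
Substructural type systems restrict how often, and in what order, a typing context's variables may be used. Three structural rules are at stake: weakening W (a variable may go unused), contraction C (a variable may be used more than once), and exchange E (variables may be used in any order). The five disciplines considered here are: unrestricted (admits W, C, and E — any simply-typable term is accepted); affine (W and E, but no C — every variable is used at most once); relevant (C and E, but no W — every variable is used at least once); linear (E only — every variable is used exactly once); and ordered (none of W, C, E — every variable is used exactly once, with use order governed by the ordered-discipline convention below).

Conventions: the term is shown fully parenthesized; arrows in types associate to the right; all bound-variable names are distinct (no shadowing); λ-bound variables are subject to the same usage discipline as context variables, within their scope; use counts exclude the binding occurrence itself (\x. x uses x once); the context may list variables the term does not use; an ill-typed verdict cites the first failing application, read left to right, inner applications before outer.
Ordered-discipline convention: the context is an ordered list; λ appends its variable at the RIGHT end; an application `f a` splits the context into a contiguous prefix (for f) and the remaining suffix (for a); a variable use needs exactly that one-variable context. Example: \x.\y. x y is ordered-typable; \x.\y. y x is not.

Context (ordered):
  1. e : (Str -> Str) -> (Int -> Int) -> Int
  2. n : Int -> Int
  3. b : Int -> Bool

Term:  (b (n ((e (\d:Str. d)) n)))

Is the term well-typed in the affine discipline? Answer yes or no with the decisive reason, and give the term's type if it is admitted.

no — n ×2 used more than once (contraction)
usage: e=1, n=2, b=1, d (λ-bound)=1
order of uses: b, n, e, d, n
typing: well-typed — term : Bool
across the five disciplines: ordered ✗, linear ✗, affine ✗, relevant ✓, unrestricted ✓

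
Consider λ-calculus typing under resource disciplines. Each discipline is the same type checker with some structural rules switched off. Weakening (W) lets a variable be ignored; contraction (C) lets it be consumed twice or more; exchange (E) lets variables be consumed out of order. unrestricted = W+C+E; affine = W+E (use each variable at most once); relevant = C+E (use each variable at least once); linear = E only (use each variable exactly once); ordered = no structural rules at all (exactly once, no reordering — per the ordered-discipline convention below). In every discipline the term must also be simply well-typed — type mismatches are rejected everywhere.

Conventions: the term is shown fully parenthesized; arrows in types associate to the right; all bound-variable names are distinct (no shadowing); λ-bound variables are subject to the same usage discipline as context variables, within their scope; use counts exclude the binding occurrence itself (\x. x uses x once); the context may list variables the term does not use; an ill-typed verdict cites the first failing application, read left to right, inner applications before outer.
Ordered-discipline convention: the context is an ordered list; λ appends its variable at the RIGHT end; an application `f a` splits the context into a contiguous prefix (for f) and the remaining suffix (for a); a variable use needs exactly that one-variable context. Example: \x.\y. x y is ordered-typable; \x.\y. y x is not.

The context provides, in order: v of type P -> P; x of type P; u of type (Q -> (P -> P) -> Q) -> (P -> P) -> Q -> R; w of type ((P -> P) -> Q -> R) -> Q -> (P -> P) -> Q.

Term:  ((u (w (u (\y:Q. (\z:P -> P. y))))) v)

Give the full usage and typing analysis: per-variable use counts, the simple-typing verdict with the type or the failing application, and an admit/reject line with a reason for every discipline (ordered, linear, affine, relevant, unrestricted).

variable uses: v ×1; x ×0; u ×2; w ×1; y [bound] ×1; z [bound] ×0
uses in reading order: u, w, u, y, v
typing: well-typed — term : Q -> R
ordered ✗ (u ×2 used more than once (contraction); x, z left unused)
linear ✗ (u ×2 used more than once (contraction); x, z left unused)
affine ✗ (u ×2 used more than once (contraction))
relevant ✗ (x, z left unused)
unrestricted ✓ (well-typed at Q -> R; no restrictions here)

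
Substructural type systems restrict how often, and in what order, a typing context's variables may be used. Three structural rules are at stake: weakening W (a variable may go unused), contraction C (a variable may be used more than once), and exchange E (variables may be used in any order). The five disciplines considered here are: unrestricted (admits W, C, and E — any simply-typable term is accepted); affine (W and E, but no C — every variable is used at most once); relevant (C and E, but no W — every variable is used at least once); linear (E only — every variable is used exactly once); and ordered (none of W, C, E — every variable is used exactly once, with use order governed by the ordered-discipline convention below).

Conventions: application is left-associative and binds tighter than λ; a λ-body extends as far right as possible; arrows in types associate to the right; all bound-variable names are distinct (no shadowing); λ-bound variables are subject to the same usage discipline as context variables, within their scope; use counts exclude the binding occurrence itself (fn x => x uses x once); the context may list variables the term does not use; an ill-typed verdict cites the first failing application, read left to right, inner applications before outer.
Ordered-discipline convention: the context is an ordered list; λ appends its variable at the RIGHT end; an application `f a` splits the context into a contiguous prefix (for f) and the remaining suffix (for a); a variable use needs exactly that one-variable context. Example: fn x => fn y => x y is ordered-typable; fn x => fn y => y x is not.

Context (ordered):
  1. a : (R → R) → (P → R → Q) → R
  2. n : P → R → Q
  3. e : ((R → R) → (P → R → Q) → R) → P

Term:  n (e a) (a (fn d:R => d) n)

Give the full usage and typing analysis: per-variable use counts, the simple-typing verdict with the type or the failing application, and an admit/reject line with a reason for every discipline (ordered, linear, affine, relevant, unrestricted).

counts: a: 2; n: 2; e: 1; d (bound): 1
uses in reading order: n, e, a, a, d, n
typing: ✓ — Q
ordered ✗ (a ×2, n ×2 used more than once (contraction))
linear ✗ (a ×2, n ×2 used more than once (contraction))
affine ✗ (a ×2, n ×2 used more than once (contraction))
relevant ✓ (at least one use each (a, n, e, d))
unrestricted ✓ (type-checks (Q) and nothing is barred)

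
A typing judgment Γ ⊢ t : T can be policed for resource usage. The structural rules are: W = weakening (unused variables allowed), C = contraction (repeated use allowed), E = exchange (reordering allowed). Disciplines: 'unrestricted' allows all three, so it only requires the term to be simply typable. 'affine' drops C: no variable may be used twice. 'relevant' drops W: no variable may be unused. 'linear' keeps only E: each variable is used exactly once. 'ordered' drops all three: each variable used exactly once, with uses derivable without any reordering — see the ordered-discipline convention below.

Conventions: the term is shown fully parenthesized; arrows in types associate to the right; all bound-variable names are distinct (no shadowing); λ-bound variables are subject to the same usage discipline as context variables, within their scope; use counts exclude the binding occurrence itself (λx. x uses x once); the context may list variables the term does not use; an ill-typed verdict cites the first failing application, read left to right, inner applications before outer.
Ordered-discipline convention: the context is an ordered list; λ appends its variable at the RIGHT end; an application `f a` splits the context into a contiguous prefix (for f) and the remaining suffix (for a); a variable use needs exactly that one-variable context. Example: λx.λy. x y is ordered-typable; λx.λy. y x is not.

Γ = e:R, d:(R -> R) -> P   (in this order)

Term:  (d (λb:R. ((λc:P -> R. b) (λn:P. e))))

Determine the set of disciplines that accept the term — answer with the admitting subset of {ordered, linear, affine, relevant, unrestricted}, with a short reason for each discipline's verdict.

admitted in: affine, unrestricted
variable uses: e=1, d=1, b [bound]=1, c [bound]=0, n [bound]=0
left-to-right use order: d, b, e
typing: ✓ — P
ordered ✗ (unused: c, n — weakening required)
linear ✗ (unused: c, n — weakening required)
affine ✓ (e, d, b, c, n: no repeats, contraction unneeded)
relevant ✗ (unused: c, n — weakening required)
unrestricted ✓ (well-typed at P; no restrictions here)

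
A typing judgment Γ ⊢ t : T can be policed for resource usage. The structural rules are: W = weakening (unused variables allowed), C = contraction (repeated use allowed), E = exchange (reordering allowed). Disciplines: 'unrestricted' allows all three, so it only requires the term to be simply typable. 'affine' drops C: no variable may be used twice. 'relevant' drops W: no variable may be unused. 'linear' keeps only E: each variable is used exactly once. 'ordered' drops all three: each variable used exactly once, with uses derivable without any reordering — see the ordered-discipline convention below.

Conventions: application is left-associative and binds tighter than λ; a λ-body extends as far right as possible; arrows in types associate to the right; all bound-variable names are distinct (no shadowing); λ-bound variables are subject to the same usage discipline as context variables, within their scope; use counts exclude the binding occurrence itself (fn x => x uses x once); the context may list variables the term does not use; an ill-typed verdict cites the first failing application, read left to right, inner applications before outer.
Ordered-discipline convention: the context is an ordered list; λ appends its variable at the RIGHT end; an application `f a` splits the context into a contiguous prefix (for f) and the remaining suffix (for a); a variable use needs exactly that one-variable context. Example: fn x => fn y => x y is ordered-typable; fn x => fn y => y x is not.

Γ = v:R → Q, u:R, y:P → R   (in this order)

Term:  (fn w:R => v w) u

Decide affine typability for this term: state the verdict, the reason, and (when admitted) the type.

yes — at most one use each (v, u, y, w); term : Q
counts: v: 1×; u: 1×; y: 0×; w [bound]: 1×
order of uses: v, w, u
typing: the term checks, with type Q
summary: ordered ✗, linear ✗, affine ✓, relevant ✗, unrestricted ✓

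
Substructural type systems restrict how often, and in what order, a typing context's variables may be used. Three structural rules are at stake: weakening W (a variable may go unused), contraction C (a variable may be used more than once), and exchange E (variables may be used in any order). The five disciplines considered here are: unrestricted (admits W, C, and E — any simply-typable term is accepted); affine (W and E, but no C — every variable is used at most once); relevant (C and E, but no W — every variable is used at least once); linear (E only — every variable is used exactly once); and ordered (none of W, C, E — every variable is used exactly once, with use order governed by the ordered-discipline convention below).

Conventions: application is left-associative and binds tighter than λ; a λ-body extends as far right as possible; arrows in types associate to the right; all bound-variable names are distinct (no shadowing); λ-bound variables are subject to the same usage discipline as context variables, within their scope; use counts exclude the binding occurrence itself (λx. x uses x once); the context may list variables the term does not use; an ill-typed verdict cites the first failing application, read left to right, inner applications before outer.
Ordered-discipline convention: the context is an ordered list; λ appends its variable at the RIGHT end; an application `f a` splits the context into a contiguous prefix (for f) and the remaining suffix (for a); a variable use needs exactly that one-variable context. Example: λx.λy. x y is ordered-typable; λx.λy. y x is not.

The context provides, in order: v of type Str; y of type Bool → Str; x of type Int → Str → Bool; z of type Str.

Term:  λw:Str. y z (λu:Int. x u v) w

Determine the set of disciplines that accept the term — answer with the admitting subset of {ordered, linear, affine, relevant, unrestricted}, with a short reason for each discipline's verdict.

accepted by: none
use counts: v=1; y=1; x=1; z=1; w [bound]=1; u [bound]=1
use order (left to right): y, z, x, u, v, w
typing: ill-typed: an application expects Bool but receives Str
ordered ✗ (the type mismatch rejects it)
linear ✗ (not simply typable)
affine ✗ (fails simple typing)
relevant ✗ (a type mismatch blocks all five)
unrestricted ✗ (the type mismatch rejects it)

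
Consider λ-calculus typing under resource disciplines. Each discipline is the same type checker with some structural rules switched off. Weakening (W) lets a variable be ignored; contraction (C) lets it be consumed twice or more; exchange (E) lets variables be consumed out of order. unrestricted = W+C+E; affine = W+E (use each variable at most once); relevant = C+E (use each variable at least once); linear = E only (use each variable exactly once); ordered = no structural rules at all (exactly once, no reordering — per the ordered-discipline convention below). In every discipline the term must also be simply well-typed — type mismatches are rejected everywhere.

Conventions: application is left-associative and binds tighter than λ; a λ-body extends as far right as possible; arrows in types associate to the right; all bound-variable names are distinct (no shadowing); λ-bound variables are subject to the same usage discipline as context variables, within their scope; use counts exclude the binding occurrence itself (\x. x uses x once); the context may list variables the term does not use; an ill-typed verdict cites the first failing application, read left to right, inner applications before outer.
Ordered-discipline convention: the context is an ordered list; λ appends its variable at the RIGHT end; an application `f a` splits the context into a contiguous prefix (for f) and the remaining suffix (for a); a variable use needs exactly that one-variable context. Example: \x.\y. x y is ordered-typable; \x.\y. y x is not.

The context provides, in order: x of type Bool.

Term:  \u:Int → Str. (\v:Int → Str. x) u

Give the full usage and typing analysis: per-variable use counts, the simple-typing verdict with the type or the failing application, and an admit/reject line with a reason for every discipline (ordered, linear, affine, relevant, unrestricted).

use counts: x ×1; u [bound] ×1; v [bound] ×0
left-to-right use order: x, u
typing: well-typed at (Int → Str) → Bool
ordered ✗ (v never used (weakening))
linear ✗ (v never used (weakening))
affine ✓ (at most one use each (x, u, v))
relevant ✗ (v never used (weakening))
unrestricted ✓ (well-typed at (Int → Str) → Bool; no restrictions here)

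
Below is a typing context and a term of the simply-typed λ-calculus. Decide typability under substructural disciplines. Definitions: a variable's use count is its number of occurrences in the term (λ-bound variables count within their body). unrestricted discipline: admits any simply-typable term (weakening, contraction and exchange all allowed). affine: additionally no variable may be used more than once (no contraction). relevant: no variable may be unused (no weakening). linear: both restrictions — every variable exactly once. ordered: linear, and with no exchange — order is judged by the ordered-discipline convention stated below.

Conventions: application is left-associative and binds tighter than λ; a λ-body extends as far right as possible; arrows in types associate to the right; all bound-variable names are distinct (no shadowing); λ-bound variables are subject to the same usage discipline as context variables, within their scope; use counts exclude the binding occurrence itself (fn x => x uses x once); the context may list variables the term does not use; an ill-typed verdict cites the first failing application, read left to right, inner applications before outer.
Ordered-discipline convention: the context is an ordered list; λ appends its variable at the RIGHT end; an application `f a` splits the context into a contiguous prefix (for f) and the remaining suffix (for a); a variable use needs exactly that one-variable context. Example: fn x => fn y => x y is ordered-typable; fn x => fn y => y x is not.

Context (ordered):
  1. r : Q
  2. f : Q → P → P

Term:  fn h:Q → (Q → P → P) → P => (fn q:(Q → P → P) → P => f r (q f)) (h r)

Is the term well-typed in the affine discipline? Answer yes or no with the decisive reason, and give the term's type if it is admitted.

no — repeated use of r ×2, f ×2
counts: r ×2; f ×2; h [bound] ×1; q [bound] ×1
order of uses: f, r, q, f, h, r
typing: well-typed — term : (Q → (Q → P → P) → P) → P
summary: ordered ✗ | linear ✗ | affine ✗ | relevant ✓ | unrestricted ✓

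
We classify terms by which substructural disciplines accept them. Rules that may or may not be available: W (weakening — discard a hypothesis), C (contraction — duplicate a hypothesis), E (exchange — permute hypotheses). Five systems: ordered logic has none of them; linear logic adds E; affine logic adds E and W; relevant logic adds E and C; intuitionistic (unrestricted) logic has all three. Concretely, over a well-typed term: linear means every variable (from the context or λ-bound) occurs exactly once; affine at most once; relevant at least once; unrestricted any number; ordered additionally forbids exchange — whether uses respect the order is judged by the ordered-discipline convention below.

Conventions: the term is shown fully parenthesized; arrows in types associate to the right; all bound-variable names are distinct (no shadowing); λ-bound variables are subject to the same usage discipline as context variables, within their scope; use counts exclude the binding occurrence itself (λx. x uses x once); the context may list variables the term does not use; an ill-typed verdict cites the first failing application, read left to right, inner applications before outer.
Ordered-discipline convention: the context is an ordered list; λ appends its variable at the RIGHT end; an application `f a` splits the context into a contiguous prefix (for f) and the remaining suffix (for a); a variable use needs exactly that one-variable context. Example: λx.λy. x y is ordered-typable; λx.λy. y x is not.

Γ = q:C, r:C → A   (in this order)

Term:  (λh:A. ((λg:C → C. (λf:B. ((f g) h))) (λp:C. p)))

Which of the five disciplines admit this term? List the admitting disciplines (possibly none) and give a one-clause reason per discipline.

accepted by: none
variable uses: q: 0×; r: 0×; h [bound]: 1×; g [bound]: 1×; f [bound]: 1×; p [bound]: 1×
uses in reading order: f, g, h, p
typing: ill-typed: non-arrow in function slot: B
ordered: ✗, not simply typable
linear: ✗, fails simple typing
affine: ✗, a type mismatch blocks all five
relevant: ✗, the type mismatch rejects it
unrestricted: ✗, not simply typable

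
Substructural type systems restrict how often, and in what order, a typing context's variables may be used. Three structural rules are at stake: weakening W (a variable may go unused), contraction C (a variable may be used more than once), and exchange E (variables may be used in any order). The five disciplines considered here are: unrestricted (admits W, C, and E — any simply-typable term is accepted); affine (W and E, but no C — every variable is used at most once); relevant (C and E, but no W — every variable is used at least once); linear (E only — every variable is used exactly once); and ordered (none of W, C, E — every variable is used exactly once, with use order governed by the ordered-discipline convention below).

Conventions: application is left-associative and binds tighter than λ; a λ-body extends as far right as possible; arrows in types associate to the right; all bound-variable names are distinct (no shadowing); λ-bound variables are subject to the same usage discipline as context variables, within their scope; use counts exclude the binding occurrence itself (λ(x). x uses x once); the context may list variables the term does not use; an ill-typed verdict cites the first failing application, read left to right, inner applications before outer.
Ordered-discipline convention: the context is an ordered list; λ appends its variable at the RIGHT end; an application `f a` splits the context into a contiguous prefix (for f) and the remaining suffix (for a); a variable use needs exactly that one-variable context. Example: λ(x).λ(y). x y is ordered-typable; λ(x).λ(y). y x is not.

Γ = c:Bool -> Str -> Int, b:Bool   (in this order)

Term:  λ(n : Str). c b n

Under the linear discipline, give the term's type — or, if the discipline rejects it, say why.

term : Str -> Int
usage: c=1; b=1; n (λ-bound)=1
uses in reading order: c, b, n
typing: well-typed — term : Str -> Int
across the five disciplines: ordered ✓ · linear ✓ · affine ✓ · relevant ✓ · unrestricted ✓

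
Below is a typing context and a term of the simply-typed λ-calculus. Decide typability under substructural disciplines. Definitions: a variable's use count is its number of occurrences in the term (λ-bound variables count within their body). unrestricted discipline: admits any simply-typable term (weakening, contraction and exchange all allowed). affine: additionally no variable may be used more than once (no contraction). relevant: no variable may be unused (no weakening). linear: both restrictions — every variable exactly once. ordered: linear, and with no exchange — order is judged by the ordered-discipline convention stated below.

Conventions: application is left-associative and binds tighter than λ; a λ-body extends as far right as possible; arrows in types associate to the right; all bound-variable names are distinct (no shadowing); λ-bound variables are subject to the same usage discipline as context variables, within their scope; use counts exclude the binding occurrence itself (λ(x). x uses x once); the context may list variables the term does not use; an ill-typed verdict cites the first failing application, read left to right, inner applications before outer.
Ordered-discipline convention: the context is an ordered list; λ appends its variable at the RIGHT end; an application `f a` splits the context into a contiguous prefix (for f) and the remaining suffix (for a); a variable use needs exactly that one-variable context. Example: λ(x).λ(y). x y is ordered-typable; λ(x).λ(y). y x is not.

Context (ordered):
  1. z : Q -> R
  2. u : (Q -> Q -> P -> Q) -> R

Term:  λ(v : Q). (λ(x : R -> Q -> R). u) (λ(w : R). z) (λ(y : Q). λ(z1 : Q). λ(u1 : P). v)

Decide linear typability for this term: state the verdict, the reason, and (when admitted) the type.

no — x, w, y, z1, u1 never used (weakening)
use counts: z ×1; u ×1; v (λ-bound) ×1; x (λ-bound) ×0; w (λ-bound) ×0; y (λ-bound) ×0; z1 (λ-bound) ×0; u1 (λ-bound) ×0
use order (left to right): u, z, v
typing: the term checks, with type Q -> R
per-discipline verdicts: ordered ✗, linear ✗, affine ✓, relevant ✗, unrestricted ✓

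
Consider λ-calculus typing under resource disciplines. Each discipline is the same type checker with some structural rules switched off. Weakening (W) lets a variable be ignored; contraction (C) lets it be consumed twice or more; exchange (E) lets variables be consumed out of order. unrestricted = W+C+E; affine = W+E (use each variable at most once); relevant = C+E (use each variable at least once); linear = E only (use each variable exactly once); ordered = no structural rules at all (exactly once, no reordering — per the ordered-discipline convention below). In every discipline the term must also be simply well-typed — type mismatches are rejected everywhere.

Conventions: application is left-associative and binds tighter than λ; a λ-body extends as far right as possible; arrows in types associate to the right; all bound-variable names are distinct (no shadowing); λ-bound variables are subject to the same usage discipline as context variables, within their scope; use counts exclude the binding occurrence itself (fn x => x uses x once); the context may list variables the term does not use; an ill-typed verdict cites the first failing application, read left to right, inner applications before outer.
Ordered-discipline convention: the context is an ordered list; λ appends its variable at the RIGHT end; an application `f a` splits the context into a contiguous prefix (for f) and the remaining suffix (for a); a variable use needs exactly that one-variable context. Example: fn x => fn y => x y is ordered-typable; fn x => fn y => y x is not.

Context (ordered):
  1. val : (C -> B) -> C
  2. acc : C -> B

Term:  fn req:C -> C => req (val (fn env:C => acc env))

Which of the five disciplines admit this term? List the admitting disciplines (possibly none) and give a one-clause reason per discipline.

admitting disciplines: linear, affine, relevant, unrestricted
use counts: val: 1; acc: 1; req (λ-bound): 1; env (λ-bound): 1
left-to-right use order: req, val, acc, env
typing: well-typed — term : (C -> C) -> C
ordered: ✗ — use order req, val, acc, env needs exchange
linear: ✓ — single use per variable (val, acc, req, env)
affine: ✓ — val, acc, req, env: no repeats, contraction unneeded
relevant: ✓ — every one of val, acc, req, env appears
unrestricted: ✓ — type-checks ((C -> C) -> C) and nothing is barred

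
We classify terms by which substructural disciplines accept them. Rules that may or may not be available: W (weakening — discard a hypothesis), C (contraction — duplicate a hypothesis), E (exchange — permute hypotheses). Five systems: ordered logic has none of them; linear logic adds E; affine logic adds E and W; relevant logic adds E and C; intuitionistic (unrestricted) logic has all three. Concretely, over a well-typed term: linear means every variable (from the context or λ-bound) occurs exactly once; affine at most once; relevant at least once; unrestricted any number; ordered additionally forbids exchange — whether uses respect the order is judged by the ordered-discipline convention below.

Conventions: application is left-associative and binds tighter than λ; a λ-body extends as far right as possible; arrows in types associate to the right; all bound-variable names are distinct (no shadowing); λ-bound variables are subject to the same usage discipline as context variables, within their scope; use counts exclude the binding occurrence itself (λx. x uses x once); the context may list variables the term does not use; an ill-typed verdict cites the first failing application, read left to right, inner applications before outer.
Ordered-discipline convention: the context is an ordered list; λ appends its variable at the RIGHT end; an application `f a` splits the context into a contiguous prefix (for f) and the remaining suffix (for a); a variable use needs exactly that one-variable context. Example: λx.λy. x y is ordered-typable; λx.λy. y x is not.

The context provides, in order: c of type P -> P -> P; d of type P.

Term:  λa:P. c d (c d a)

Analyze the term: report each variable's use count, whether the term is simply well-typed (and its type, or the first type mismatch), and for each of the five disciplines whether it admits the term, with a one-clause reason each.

variable uses: c: 2×; d: 2×; a (λ-bound): 1×
uses in reading order: c, d, c, d, a
typing: well-typed at P -> P
ordered: ✗, needs contraction — c ×2, d ×2
linear: ✗, needs contraction — c ×2, d ×2
affine: ✗, needs contraction — c ×2, d ×2
relevant: ✓, every one of c, d, a appears
unrestricted: ✓, type-checks (P -> P) and nothing is barred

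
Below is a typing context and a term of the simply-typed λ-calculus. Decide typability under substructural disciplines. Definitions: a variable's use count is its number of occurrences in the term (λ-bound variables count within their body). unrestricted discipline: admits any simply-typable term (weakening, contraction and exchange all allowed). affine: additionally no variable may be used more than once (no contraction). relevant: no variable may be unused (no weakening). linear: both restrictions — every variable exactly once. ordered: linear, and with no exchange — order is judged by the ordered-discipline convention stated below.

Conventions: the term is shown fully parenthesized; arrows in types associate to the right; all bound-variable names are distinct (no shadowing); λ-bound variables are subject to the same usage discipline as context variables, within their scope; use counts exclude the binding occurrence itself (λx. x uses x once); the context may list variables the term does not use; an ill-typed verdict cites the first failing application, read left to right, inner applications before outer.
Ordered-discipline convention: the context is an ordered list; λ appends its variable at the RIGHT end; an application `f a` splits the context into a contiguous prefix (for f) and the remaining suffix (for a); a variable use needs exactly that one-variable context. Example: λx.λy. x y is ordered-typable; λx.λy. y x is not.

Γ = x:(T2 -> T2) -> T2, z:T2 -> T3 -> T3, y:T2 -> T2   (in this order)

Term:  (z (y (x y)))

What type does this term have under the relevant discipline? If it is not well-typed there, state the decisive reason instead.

term : T3 -> T3
usage: x=1, z=1, y=2
use order (left to right): z, y, x, y
typing: well-typed at T3 -> T3
across the five disciplines: ordered ✗ · linear ✗ · affine ✗ · relevant ✓ · unrestricted ✓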